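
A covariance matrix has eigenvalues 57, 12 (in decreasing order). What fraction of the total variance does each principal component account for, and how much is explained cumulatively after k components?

Step 1 — total variance = trace(Sigma) = Σ λ_i = 57 + 12 = 69.

Step 2 — fraction explained by component i = λ_i / Σ λ:
  PC1: 57/69 = 0.8261
  PC2: 12/69 = 0.1739

Step 3 — cumulative fraction after k components = (λ_1 + ... + λ_k) / Σ λ:
  k = 1: 57/69 = 0.8261
  k = 2: (57 + 12)/69 = 69/69 = 1

Summary (fraction, with percent):

explained: PC1 0.8261 (82.61%), PC2 0.1739 (17.39%);  cumulative: 0.8261, 1


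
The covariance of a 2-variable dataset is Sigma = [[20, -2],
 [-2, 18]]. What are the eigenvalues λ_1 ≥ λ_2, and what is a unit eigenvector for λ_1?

Step 1 — characteristic polynomial of 2×2 Sigma:
  det(Sigma - λI) = λ² - trace · λ + det = 0.
  trace = 20 + 18 = 38, det = 20·18 - (-2)² = 356.
Step 2 — discriminant:
  Δ = trace² - 4·det = 1444 - 1424 = 20.
Step 3 — eigenvalues:
  λ = (trace ± √Δ)/2 = (38 ± 4.4721)/2,
  λ_1 = 21.2361,  λ_2 = 16.7639.

Step 4 — unit eigenvector for λ_1: solve (Sigma - λ_1 I)v = 0. First row:
  (20 - 21.2361)·v_x + (-2)·v_y = 0, i.e. (-1.2361)·v_x + (-2)·v_y = 0,
  so v ∝ (b, λ_1 - a) = (-2, 1.2361); multiply by -1 so the first entry is positive: u = (2, -1.2361).
  ||u|| = √((2)² + (-1.2361)²) = √(5.5279) ≈ 2.3511,
  v_1 = u/||u|| ≈ (0.8507, -0.5257) (||v_1|| = 1).

λ_1 = 21.2361,  λ_2 = 16.7639;  v_1 ≈ (0.8507, -0.5257)


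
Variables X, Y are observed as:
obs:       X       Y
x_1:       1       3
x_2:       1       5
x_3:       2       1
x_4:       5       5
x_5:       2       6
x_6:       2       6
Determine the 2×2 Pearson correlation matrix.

Step 1 — column means:
  mean(X) = (1 + 1 + 2 + 5 + 2 + 2) / 6 = 13/6 = 2.1667
  mean(Y) = (3 + 5 + 1 + 5 + 6 + 6) / 6 = 26/6 = 4.3333

Step 2 — sample variances and covariances s[i,j] = (1/(n-1)) · Σ_k (x_{k,i} - mean_i) · (x_{k,j} - mean_j), with n-1 = 5:
  s[X,X] = ((-1.1667)·(-1.1667) + (-1.1667)·(-1.1667) + (-0.1667)·(-0.1667) + (2.8333)·(2.8333) + (-0.1667)·(-0.1667) + (-0.1667)·(-0.1667)) / 5 = 10.8333/5 = 2.1667
  s[X,Y] = ((-1.1667)·(-1.3333) + (-1.1667)·(0.6667) + (-0.1667)·(-3.3333) + (2.8333)·(0.6667) + (-0.1667)·(1.6667) + (-0.1667)·(1.6667)) / 5 = 2.6667/5 = 0.5333
  s[Y,Y] = ((-1.3333)·(-1.3333) + (0.6667)·(0.6667) + (-3.3333)·(-3.3333) + (0.6667)·(0.6667) + (1.6667)·(1.6667) + (1.6667)·(1.6667)) / 5 = 19.3333/5 = 3.8667
  Sample standard deviations s_i = √(s[i,i]):
  s(X) = √(2.1667) = 1.472
  s(Y) = √(3.8667) = 1.9664

Step 3 — r_{ij} = s_{ij} / (s_i · s_j):
  r[X,X] = 1 (diagonal).
  r[X,Y] = 0.5333 / (1.472 · 1.9664) = 0.5333 / 2.8944 = 0.1843
  r[Y,Y] = 1 (diagonal).

R is symmetric with unit diagonal. Assembling:

R = [[1, 0.1843],
 [0.1843, 1]]


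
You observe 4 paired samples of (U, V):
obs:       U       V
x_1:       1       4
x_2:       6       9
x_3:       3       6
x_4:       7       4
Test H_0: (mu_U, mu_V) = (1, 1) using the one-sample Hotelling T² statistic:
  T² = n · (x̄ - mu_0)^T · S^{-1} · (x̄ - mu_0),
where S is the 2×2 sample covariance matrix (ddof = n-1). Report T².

Step 1 — sample mean vector:
  mean(U) = (1 + 6 + 3 + 7) / 4 = 17/4 = 4.25
  mean(V) = (4 + 9 + 6 + 4) / 4 = 23/4 = 5.75
  x̄ = (4.25, 5.75),  deviation x̄ - mu_0 = (4.25, 5.75) - (1, 1) = (3.25, 4.75).

Step 2 — sample covariance matrix, S[i,j] = (1/(n-1)) · Σ_k (x_{k,i} - mean_i) · (x_{k,j} - mean_j), divisor n-1 = 3:
  S[U,U] = ((-3.25)·(-3.25) + (1.75)·(1.75) + (-1.25)·(-1.25) + (2.75)·(2.75)) / 3 = 22.75/3 = 7.5833
  S[U,V] = ((-3.25)·(-1.75) + (1.75)·(3.25) + (-1.25)·(0.25) + (2.75)·(-1.75)) / 3 = 6.25/3 = 2.0833
  S[V,V] = ((-1.75)·(-1.75) + (3.25)·(3.25) + (0.25)·(0.25) + (-1.75)·(-1.75)) / 3 = 16.75/3 = 5.5833
  S = [[7.5833, 2.0833],
 [2.0833, 5.5833]].

Step 3 — invert S. det(S) = 7.5833·5.5833 - (2.0833)² = 38.
  S^{-1} = (1/det) · [[d, -b], [-b, a]] = [[0.1469, -0.0548],
 [-0.0548, 0.1996]].

Step 4 — quadratic form (x̄ - mu_0)^T · S^{-1} · (x̄ - mu_0):
  S^{-1} · (x̄ - mu_0) = (0.2171, 0.7697),
  (x̄ - mu_0)^T · [...] = (3.25)·(0.2171) + (4.75)·(0.7697) = 4.3618.

Step 5 — scale by n: T² = 4 · 4.3618 = 17.4474.

T² ≈ 17.4474


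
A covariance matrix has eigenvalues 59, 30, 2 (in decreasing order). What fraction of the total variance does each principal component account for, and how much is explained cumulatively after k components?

Step 1 — total variance = trace(Sigma) = Σ λ_i = 59 + 30 + 2 = 91.

Step 2 — fraction explained by component i = λ_i / Σ λ:
  PC1: 59/91 = 0.6484
  PC2: 30/91 = 0.3297
  PC3: 2/91 = 0.022

Step 3 — cumulative fraction after k components = (λ_1 + ... + λ_k) / Σ λ:
  k = 1: 59/91 = 0.6484
  k = 2: (59 + 30)/91 = 89/91 = 0.978
  k = 3: (59 + 30 + 2)/91 = 91/91 = 1

Summary (fraction, with percent):

explained: PC1 0.6484 (64.84%), PC2 0.3297 (32.97%), PC3 0.022 (2.2%);  cumulative: 0.6484, 0.978, 1


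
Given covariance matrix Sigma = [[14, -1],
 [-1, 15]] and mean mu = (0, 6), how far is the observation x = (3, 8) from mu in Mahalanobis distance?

Step 1 — centre the observation: (x - mu) = (3, 2).

Step 2 — invert Sigma. det(Sigma) = 14·15 - (-1)² = 209.
  Sigma^{-1} = (1/det) · [[d, -b], [-b, a]] = [[0.0718, 0.0048],
 [0.0048, 0.067]].

Step 3 — form the quadratic (x - mu)^T · Sigma^{-1} · (x - mu):
  Sigma^{-1} · (x - mu) = (0.2249, 0.1483).
  (x - mu)^T · [Sigma^{-1} · (x - mu)] = (3)·(0.2249) + (2)·(0.1483) = 0.9713.

Step 4 — take square root: d = √(0.9713) ≈ 0.9855.

d(x, mu) = √(0.9713) ≈ 0.9855


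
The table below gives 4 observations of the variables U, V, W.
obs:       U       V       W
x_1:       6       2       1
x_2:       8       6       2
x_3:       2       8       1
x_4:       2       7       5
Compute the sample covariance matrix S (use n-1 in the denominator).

Step 1 — column means:
  mean(U) = (6 + 8 + 2 + 2) / 4 = 18/4 = 4.5
  mean(V) = (2 + 6 + 8 + 7) / 4 = 23/4 = 5.75
  mean(W) = (1 + 2 + 1 + 5) / 4 = 9/4 = 2.25

Step 2 — sample covariance S[i,j] = (1/(n-1)) · Σ_k (x_{k,i} - mean_i) · (x_{k,j} - mean_j), with n-1 = 3.
  S[U,U] = ((1.5)·(1.5) + (3.5)·(3.5) + (-2.5)·(-2.5) + (-2.5)·(-2.5)) / 3 = 27/3 = 9
  S[U,V] = ((1.5)·(-3.75) + (3.5)·(0.25) + (-2.5)·(2.25) + (-2.5)·(1.25)) / 3 = -13.5/3 = -4.5
  S[U,W] = ((1.5)·(-1.25) + (3.5)·(-0.25) + (-2.5)·(-1.25) + (-2.5)·(2.75)) / 3 = -6.5/3 = -2.1667
  S[V,V] = ((-3.75)·(-3.75) + (0.25)·(0.25) + (2.25)·(2.25) + (1.25)·(1.25)) / 3 = 20.75/3 = 6.9167
  S[V,W] = ((-3.75)·(-1.25) + (0.25)·(-0.25) + (2.25)·(-1.25) + (1.25)·(2.75)) / 3 = 5.25/3 = 1.75
  S[W,W] = ((-1.25)·(-1.25) + (-0.25)·(-0.25) + (-1.25)·(-1.25) + (2.75)·(2.75)) / 3 = 10.75/3 = 3.5833

S is symmetric (S[j,i] = S[i,j]). Assembling:

S = [[9, -4.5, -2.1667],
 [-4.5, 6.9167, 1.75],
 [-2.1667, 1.75, 3.5833]]


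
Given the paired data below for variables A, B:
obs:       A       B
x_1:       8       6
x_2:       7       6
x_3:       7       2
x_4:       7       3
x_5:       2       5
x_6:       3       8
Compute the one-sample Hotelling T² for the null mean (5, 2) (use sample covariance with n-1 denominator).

Step 1 — sample mean vector:
  mean(A) = (8 + 7 + 7 + 7 + 2 + 3) / 6 = 34/6 = 5.6667
  mean(B) = (6 + 6 + 2 + 3 + 5 + 8) / 6 = 30/6 = 5
  x̄ = (5.6667, 5),  deviation x̄ - mu_0 = (5.6667, 5) - (5, 2) = (0.6667, 3).

Step 2 — sample covariance matrix, S[i,j] = (1/(n-1)) · Σ_k (x_{k,i} - mean_i) · (x_{k,j} - mean_j), divisor n-1 = 5:
  S[A,A] = ((2.3333)·(2.3333) + (1.3333)·(1.3333) + (1.3333)·(1.3333) + (1.3333)·(1.3333) + (-3.6667)·(-3.6667) + (-2.6667)·(-2.6667)) / 5 = 31.3333/5 = 6.2667
  S[A,B] = ((2.3333)·(1) + (1.3333)·(1) + (1.3333)·(-3) + (1.3333)·(-2) + (-3.6667)·(0) + (-2.6667)·(3)) / 5 = -11/5 = -2.2
  S[B,B] = ((1)·(1) + (1)·(1) + (-3)·(-3) + (-2)·(-2) + (0)·(0) + (3)·(3)) / 5 = 24/5 = 4.8
  S = [[6.2667, -2.2],
 [-2.2, 4.8]].

Step 3 — invert S. det(S) = 6.2667·4.8 - (-2.2)² = 25.24.
  S^{-1} = (1/det) · [[d, -b], [-b, a]] = [[0.1902, 0.0872],
 [0.0872, 0.2483]].

Step 4 — quadratic form (x̄ - mu_0)^T · S^{-1} · (x̄ - mu_0):
  S^{-1} · (x̄ - mu_0) = (0.3883, 0.803),
  (x̄ - mu_0)^T · [...] = (0.6667)·(0.3883) + (3)·(0.803) = 2.6677.

Step 5 — scale by n: T² = 6 · 2.6677 = 16.0063.

T² ≈ 16.0063


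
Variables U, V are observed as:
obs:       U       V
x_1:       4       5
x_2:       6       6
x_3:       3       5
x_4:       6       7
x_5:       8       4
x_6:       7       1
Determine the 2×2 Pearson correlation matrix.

Step 1 — column means:
  mean(U) = (4 + 6 + 3 + 6 + 8 + 7) / 6 = 34/6 = 5.6667
  mean(V) = (5 + 6 + 5 + 7 + 4 + 1) / 6 = 28/6 = 4.6667

Step 2 — sample variances and covariances s[i,j] = (1/(n-1)) · Σ_k (x_{k,i} - mean_i) · (x_{k,j} - mean_j), with n-1 = 5:
  s[U,U] = ((-1.6667)·(-1.6667) + (0.3333)·(0.3333) + (-2.6667)·(-2.6667) + (0.3333)·(0.3333) + (2.3333)·(2.3333) + (1.3333)·(1.3333)) / 5 = 17.3333/5 = 3.4667
  s[U,V] = ((-1.6667)·(0.3333) + (0.3333)·(1.3333) + (-2.6667)·(0.3333) + (0.3333)·(2.3333) + (2.3333)·(-0.6667) + (1.3333)·(-3.6667)) / 5 = -6.6667/5 = -1.3333
  s[V,V] = ((0.3333)·(0.3333) + (1.3333)·(1.3333) + (0.3333)·(0.3333) + (2.3333)·(2.3333) + (-0.6667)·(-0.6667) + (-3.6667)·(-3.6667)) / 5 = 21.3333/5 = 4.2667
  Sample standard deviations s_i = √(s[i,i]):
  s(U) = √(3.4667) = 1.8619
  s(V) = √(4.2667) = 2.0656

Step 3 — r_{ij} = s_{ij} / (s_i · s_j):
  r[U,U] = 1 (diagonal).
  r[U,V] = -1.3333 / (1.8619 · 2.0656) = -1.3333 / 3.8459 = -0.3467
  r[V,V] = 1 (diagonal).

R is symmetric with unit diagonal. Assembling:

R = [[1, -0.3467],
 [-0.3467, 1]]


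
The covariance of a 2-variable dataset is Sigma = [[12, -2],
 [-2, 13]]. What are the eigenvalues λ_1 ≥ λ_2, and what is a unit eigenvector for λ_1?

Step 1 — characteristic polynomial of 2×2 Sigma:
  det(Sigma - λI) = λ² - trace · λ + det = 0.
  trace = 12 + 13 = 25, det = 12·13 - (-2)² = 152.
Step 2 — discriminant:
  Δ = trace² - 4·det = 625 - 608 = 17.
Step 3 — eigenvalues:
  λ = (trace ± √Δ)/2 = (25 ± 4.1231)/2,
  λ_1 = 14.5616,  λ_2 = 10.4384.

Step 4 — unit eigenvector for λ_1: solve (Sigma - λ_1 I)v = 0. First row:
  (12 - 14.5616)·v_x + (-2)·v_y = 0, i.e. (-2.5616)·v_x + (-2)·v_y = 0,
  so v ∝ (b, λ_1 - a) = (-2, 2.5616); multiply by -1 so the first entry is positive: u = (2, -2.5616).
  ||u|| = √((2)² + (-2.5616)²) = √(10.5616) ≈ 3.2499,
  v_1 = u/||u|| ≈ (0.6154, -0.7882) (||v_1|| = 1).

λ_1 = 14.5616,  λ_2 = 10.4384;  v_1 ≈ (0.6154, -0.7882)


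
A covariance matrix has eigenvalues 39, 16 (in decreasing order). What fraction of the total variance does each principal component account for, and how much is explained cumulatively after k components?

Step 1 — total variance = trace(Sigma) = Σ λ_i = 39 + 16 = 55.

Step 2 — fraction explained by component i = λ_i / Σ λ:
  PC1: 39/55 = 0.7091
  PC2: 16/55 = 0.2909

Step 3 — cumulative fraction after k components = (λ_1 + ... + λ_k) / Σ λ:
  k = 1: 39/55 = 0.7091
  k = 2: (39 + 16)/55 = 55/55 = 1

Summary (fraction, with percent):

explained: PC1 0.7091 (70.91%), PC2 0.2909 (29.09%);  cumulative: 0.7091, 1


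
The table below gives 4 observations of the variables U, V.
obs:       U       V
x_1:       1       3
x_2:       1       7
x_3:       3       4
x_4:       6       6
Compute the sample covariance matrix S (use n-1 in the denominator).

Step 1 — column means:
  mean(U) = (1 + 1 + 3 + 6) / 4 = 11/4 = 2.75
  mean(V) = (3 + 7 + 4 + 6) / 4 = 20/4 = 5

Step 2 — sample covariance S[i,j] = (1/(n-1)) · Σ_k (x_{k,i} - mean_i) · (x_{k,j} - mean_j), with n-1 = 3.
  S[U,U] = ((-1.75)·(-1.75) + (-1.75)·(-1.75) + (0.25)·(0.25) + (3.25)·(3.25)) / 3 = 16.75/3 = 5.5833
  S[U,V] = ((-1.75)·(-2) + (-1.75)·(2) + (0.25)·(-1) + (3.25)·(1)) / 3 = 3/3 = 1
  S[V,V] = ((-2)·(-2) + (2)·(2) + (-1)·(-1) + (1)·(1)) / 3 = 10/3 = 3.3333

S is symmetric (S[j,i] = S[i,j]). Assembling:

S = [[5.5833, 1],
 [1, 3.3333]]


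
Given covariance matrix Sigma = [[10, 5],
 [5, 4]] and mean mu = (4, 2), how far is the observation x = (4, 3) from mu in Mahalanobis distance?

Step 1 — centre the observation: (x - mu) = (0, 1).

Step 2 — invert Sigma. det(Sigma) = 10·4 - (5)² = 15.
  Sigma^{-1} = (1/det) · [[d, -b], [-b, a]] = [[0.2667, -0.3333],
 [-0.3333, 0.6667]].

Step 3 — form the quadratic (x - mu)^T · Sigma^{-1} · (x - mu):
  Sigma^{-1} · (x - mu) = (-0.3333, 0.6667).
  (x - mu)^T · [Sigma^{-1} · (x - mu)] = (0)·(-0.3333) + (1)·(0.6667) = 0.6667.

Step 4 — take square root: d = √(0.6667) ≈ 0.8165.

d(x, mu) = √(0.6667) ≈ 0.8165


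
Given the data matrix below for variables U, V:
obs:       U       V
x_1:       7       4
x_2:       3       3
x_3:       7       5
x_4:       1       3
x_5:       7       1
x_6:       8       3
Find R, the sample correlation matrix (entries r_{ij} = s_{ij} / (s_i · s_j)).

Step 1 — column means:
  mean(U) = (7 + 3 + 7 + 1 + 7 + 8) / 6 = 33/6 = 5.5
  mean(V) = (4 + 3 + 5 + 3 + 1 + 3) / 6 = 19/6 = 3.1667

Step 2 — sample variances and covariances s[i,j] = (1/(n-1)) · Σ_k (x_{k,i} - mean_i) · (x_{k,j} - mean_j), with n-1 = 5:
  s[U,U] = ((1.5)·(1.5) + (-2.5)·(-2.5) + (1.5)·(1.5) + (-4.5)·(-4.5) + (1.5)·(1.5) + (2.5)·(2.5)) / 5 = 39.5/5 = 7.9
  s[U,V] = ((1.5)·(0.8333) + (-2.5)·(-0.1667) + (1.5)·(1.8333) + (-4.5)·(-0.1667) + (1.5)·(-2.1667) + (2.5)·(-0.1667)) / 5 = 1.5/5 = 0.3
  s[V,V] = ((0.8333)·(0.8333) + (-0.1667)·(-0.1667) + (1.8333)·(1.8333) + (-0.1667)·(-0.1667) + (-2.1667)·(-2.1667) + (-0.1667)·(-0.1667)) / 5 = 8.8333/5 = 1.7667
  Sample standard deviations s_i = √(s[i,i]):
  s(U) = √(7.9) = 2.8107
  s(V) = √(1.7667) = 1.3292

Step 3 — r_{ij} = s_{ij} / (s_i · s_j):
  r[U,U] = 1 (diagonal).
  r[U,V] = 0.3 / (2.8107 · 1.3292) = 0.3 / 3.7359 = 0.0803
  r[V,V] = 1 (diagonal).

R is symmetric with unit diagonal. Assembling:

R = [[1, 0.0803],
 [0.0803, 1]]


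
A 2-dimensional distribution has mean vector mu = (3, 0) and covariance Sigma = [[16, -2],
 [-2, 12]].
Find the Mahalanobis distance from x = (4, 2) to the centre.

Step 1 — centre the observation: (x - mu) = (1, 2).

Step 2 — invert Sigma. det(Sigma) = 16·12 - (-2)² = 188.
  Sigma^{-1} = (1/det) · [[d, -b], [-b, a]] = [[0.0638, 0.0106],
 [0.0106, 0.0851]].

Step 3 — form the quadratic (x - mu)^T · Sigma^{-1} · (x - mu):
  Sigma^{-1} · (x - mu) = (0.0851, 0.1809).
  (x - mu)^T · [Sigma^{-1} · (x - mu)] = (1)·(0.0851) + (2)·(0.1809) = 0.4468.

Step 4 — take square root: d = √(0.4468) ≈ 0.6684.

d(x, mu) = √(0.4468) ≈ 0.6684


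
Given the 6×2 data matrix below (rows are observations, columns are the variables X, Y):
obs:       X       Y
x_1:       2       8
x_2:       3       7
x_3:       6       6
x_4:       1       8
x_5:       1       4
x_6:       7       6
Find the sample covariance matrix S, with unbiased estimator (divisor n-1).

Step 1 — column means:
  mean(X) = (2 + 3 + 6 + 1 + 1 + 7) / 6 = 20/6 = 3.3333
  mean(Y) = (8 + 7 + 6 + 8 + 4 + 6) / 6 = 39/6 = 6.5

Step 2 — sample covariance S[i,j] = (1/(n-1)) · Σ_k (x_{k,i} - mean_i) · (x_{k,j} - mean_j), with n-1 = 5.
  S[X,X] = ((-1.3333)·(-1.3333) + (-0.3333)·(-0.3333) + (2.6667)·(2.6667) + (-2.3333)·(-2.3333) + (-2.3333)·(-2.3333) + (3.6667)·(3.6667)) / 5 = 33.3333/5 = 6.6667
  S[X,Y] = ((-1.3333)·(1.5) + (-0.3333)·(0.5) + (2.6667)·(-0.5) + (-2.3333)·(1.5) + (-2.3333)·(-2.5) + (3.6667)·(-0.5)) / 5 = -3/5 = -0.6
  S[Y,Y] = ((1.5)·(1.5) + (0.5)·(0.5) + (-0.5)·(-0.5) + (1.5)·(1.5) + (-2.5)·(-2.5) + (-0.5)·(-0.5)) / 5 = 11.5/5 = 2.3

S is symmetric (S[j,i] = S[i,j]). Assembling:

S = [[6.6667, -0.6],
 [-0.6, 2.3]]


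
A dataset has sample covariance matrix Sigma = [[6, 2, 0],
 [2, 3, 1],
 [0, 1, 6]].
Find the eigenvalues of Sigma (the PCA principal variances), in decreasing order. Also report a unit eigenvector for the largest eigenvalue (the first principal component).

Step 1 — characteristic polynomial p(λ) = det(λI - Sigma) = λ³ - tr·λ² + c_1·λ - det, where tr = trace, c_1 = sum of the principal 2×2 minors, det = det(Sigma):
  tr = 6 + 3 + 6 = 15,
  c_1 = (6·3 - (2)²) + (6·6 - (0)²) + (3·6 - (1)²) = 14 + 36 + 17 = 67,
  det = 6·(3·6 - (1)²) - (2)·((2)·6 - (1)·(0)) + (0)·((2)·(1) - 3·(0)) = 6·(17) - (2)·(12) + (0)·(2) = 78.
  So p(λ) = λ³ - 15λ² + 67λ - 78.
Step 2 — look for an integer root (rational root theorem: any rational root is an integer divisor of 78). Testing λ = 6:
  p(6) = 216 - 540 + 402 - 78 = 0  ✓
  Dividing out (λ - 6): p(λ) = (λ - 6)(λ² - 9λ + 13).
Step 3 — remaining eigenvalues from the quadratic λ² - 9λ + 13 = 0:
  Δ = 9² - 4·13 = 81 - 52 = 29,  λ = (9 ± √29)/2 = (9 ± 5.3852)/2 ≈ 7.1926 or 1.8074.
  Sorted: λ_1 = 7.1926,  λ_2 = 6,  λ_3 = 1.8074  (check: sum = 15 = tr ✓).

Step 4 — unit eigenvector for λ_1 ≈ 7.1926: v spans the null space of (Sigma - λ_1 I), whose rows are
  r_1 = (-1.1926, 2, 0),  r_2 = (2, -4.1926, 1),  r_3 = (0, 1, -1.1926).
  v is orthogonal to every row, so take v ∝ r_1 × r_2 = ((2)·(1) - (0)·(-4.1926), (0)·(2) - (-1.1926)·(1), (-1.1926)·(-4.1926) - (2)·(2)) ≈ (2, 1.1926, 1).
  Let u = (2, 1.1926, 1).
  ||u|| = √((2)² + (1.1926)² + (1)²) = √(6.4223) ≈ 2.5342,  v_1 = u/||u|| ≈ (0.7892, 0.4706, 0.3946) (||v_1|| = 1).

λ_1 = 7.1926,  λ_2 = 6,  λ_3 = 1.8074;  v_1 ≈ (0.7892, 0.4706, 0.3946)


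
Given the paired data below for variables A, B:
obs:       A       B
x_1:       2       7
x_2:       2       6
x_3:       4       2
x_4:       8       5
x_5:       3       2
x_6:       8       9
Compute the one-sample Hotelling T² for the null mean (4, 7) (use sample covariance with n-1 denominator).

Step 1 — sample mean vector:
  mean(A) = (2 + 2 + 4 + 8 + 3 + 8) / 6 = 27/6 = 4.5
  mean(B) = (7 + 6 + 2 + 5 + 2 + 9) / 6 = 31/6 = 5.1667
  x̄ = (4.5, 5.1667),  deviation x̄ - mu_0 = (4.5, 5.1667) - (4, 7) = (0.5, -1.8333).

Step 2 — sample covariance matrix, S[i,j] = (1/(n-1)) · Σ_k (x_{k,i} - mean_i) · (x_{k,j} - mean_j), divisor n-1 = 5:
  S[A,A] = ((-2.5)·(-2.5) + (-2.5)·(-2.5) + (-0.5)·(-0.5) + (3.5)·(3.5) + (-1.5)·(-1.5) + (3.5)·(3.5)) / 5 = 39.5/5 = 7.9
  S[A,B] = ((-2.5)·(1.8333) + (-2.5)·(0.8333) + (-0.5)·(-3.1667) + (3.5)·(-0.1667) + (-1.5)·(-3.1667) + (3.5)·(3.8333)) / 5 = 12.5/5 = 2.5
  S[B,B] = ((1.8333)·(1.8333) + (0.8333)·(0.8333) + (-3.1667)·(-3.1667) + (-0.1667)·(-0.1667) + (-3.1667)·(-3.1667) + (3.8333)·(3.8333)) / 5 = 38.8333/5 = 7.7667
  S = [[7.9, 2.5],
 [2.5, 7.7667]].

Step 3 — invert S. det(S) = 7.9·7.7667 - (2.5)² = 55.1067.
  S^{-1} = (1/det) · [[d, -b], [-b, a]] = [[0.1409, -0.0454],
 [-0.0454, 0.1434]].

Step 4 — quadratic form (x̄ - mu_0)^T · S^{-1} · (x̄ - mu_0):
  S^{-1} · (x̄ - mu_0) = (0.1536, -0.2855),
  (x̄ - mu_0)^T · [...] = (0.5)·(0.1536) + (-1.8333)·(-0.2855) = 0.6003.

Step 5 — scale by n: T² = 6 · 0.6003 = 3.6015.

T² ≈ 3.6015


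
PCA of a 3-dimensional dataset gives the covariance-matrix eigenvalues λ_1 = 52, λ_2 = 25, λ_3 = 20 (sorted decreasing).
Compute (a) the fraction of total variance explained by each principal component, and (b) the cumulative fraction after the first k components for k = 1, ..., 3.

Step 1 — total variance = trace(Sigma) = Σ λ_i = 52 + 25 + 20 = 97.

Step 2 — fraction explained by component i = λ_i / Σ λ:
  PC1: 52/97 = 0.5361
  PC2: 25/97 = 0.2577
  PC3: 20/97 = 0.2062

Step 3 — cumulative fraction after k components = (λ_1 + ... + λ_k) / Σ λ:
  k = 1: 52/97 = 0.5361
  k = 2: (52 + 25)/97 = 77/97 = 0.7938
  k = 3: (52 + 25 + 20)/97 = 97/97 = 1

Summary (fraction, with percent):

explained: PC1 0.5361 (53.61%), PC2 0.2577 (25.77%), PC3 0.2062 (20.62%);  cumulative: 0.5361, 0.7938, 1


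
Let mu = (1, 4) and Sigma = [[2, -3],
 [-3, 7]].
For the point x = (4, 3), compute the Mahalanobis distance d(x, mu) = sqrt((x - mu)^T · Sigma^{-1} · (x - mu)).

Step 1 — centre the observation: (x - mu) = (3, -1).

Step 2 — invert Sigma. det(Sigma) = 2·7 - (-3)² = 5.
  Sigma^{-1} = (1/det) · [[d, -b], [-b, a]] = [[1.4, 0.6],
 [0.6, 0.4]].

Step 3 — form the quadratic (x - mu)^T · Sigma^{-1} · (x - mu):
  Sigma^{-1} · (x - mu) = (3.6, 1.4).
  (x - mu)^T · [Sigma^{-1} · (x - mu)] = (3)·(3.6) + (-1)·(1.4) = 9.4.

Step 4 — take square root: d = √(9.4) ≈ 3.0659.

d(x, mu) = √(9.4) ≈ 3.0659


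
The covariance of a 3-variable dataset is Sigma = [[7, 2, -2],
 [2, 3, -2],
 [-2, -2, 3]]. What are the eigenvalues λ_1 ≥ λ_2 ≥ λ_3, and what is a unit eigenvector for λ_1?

Step 1 — characteristic polynomial p(λ) = det(λI - Sigma) = λ³ - tr·λ² + c_1·λ - det, where tr = trace, c_1 = sum of the principal 2×2 minors, det = det(Sigma):
  tr = 7 + 3 + 3 = 13,
  c_1 = (7·3 - (2)²) + (7·3 - (-2)²) + (3·3 - (-2)²) = 17 + 17 + 5 = 39,
  det = 7·(3·3 - (-2)²) - (2)·((2)·3 - (-2)·(-2)) + (-2)·((2)·(-2) - 3·(-2)) = 7·(5) - (2)·(2) + (-2)·(2) = 27.
  So p(λ) = λ³ - 13λ² + 39λ - 27.
Step 2 — look for an integer root (rational root theorem: any rational root is an integer divisor of 27). Testing λ = 1:
  p(1) = 1 - 13 + 39 - 27 = 0  ✓
  Dividing out (λ - 1): p(λ) = (λ - 1)(λ² - 12λ + 27).
Step 3 — remaining eigenvalues from the quadratic λ² - 12λ + 27 = 0:
  Δ = 12² - 4·27 = 144 - 108 = 36,  λ = (12 ± √36)/2 = (12 ± 6)/2 = 9 or 3.
  Sorted: λ_1 = 9,  λ_2 = 3,  λ_3 = 1  (check: sum = 13 = tr ✓).

Step 4 — unit eigenvector for λ_1 = 9: v spans the null space of (Sigma - λ_1 I), whose rows are
  r_1 = (-2, 2, -2),  r_2 = (2, -6, -2),  r_3 = (-2, -2, -6).
  v is orthogonal to every row, so take v ∝ r_1 × r_2 = ((2)·(-2) - (-2)·(-6), (-2)·(2) - (-2)·(-2), (-2)·(-6) - (2)·(2)) = (-16, -8, 8).
  Rescale (divide by 8; multiply by -1 so the first nonzero entry is positive): u = (2, 1, -1).
  ||u|| = √((2)² + (1)² + (-1)²) = √(6) ≈ 2.4495,  v_1 = u/||u|| ≈ (0.8165, 0.4082, -0.4082) (||v_1|| = 1).

λ_1 = 9,  λ_2 = 3,  λ_3 = 1;  v_1 ≈ (0.8165, 0.4082, -0.4082)


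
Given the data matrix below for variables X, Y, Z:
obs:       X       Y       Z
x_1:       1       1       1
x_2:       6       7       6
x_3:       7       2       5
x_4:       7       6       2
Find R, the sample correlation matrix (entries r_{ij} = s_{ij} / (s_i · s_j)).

Step 1 — column means:
  mean(X) = (1 + 6 + 7 + 7) / 4 = 21/4 = 5.25
  mean(Y) = (1 + 7 + 2 + 6) / 4 = 16/4 = 4
  mean(Z) = (1 + 6 + 5 + 2) / 4 = 14/4 = 3.5

Step 2 — sample variances and covariances s[i,j] = (1/(n-1)) · Σ_k (x_{k,i} - mean_i) · (x_{k,j} - mean_j), with n-1 = 3:
  s[X,X] = ((-4.25)·(-4.25) + (0.75)·(0.75) + (1.75)·(1.75) + (1.75)·(1.75)) / 3 = 24.75/3 = 8.25
  s[X,Y] = ((-4.25)·(-3) + (0.75)·(3) + (1.75)·(-2) + (1.75)·(2)) / 3 = 15/3 = 5
  s[X,Z] = ((-4.25)·(-2.5) + (0.75)·(2.5) + (1.75)·(1.5) + (1.75)·(-1.5)) / 3 = 12.5/3 = 4.1667
  s[Y,Y] = ((-3)·(-3) + (3)·(3) + (-2)·(-2) + (2)·(2)) / 3 = 26/3 = 8.6667
  s[Y,Z] = ((-3)·(-2.5) + (3)·(2.5) + (-2)·(1.5) + (2)·(-1.5)) / 3 = 9/3 = 3
  s[Z,Z] = ((-2.5)·(-2.5) + (2.5)·(2.5) + (1.5)·(1.5) + (-1.5)·(-1.5)) / 3 = 17/3 = 5.6667
  Sample standard deviations s_i = √(s[i,i]):
  s(X) = √(8.25) = 2.8723
  s(Y) = √(8.6667) = 2.9439
  s(Z) = √(5.6667) = 2.3805

Step 3 — r_{ij} = s_{ij} / (s_i · s_j):
  r[X,X] = 1 (diagonal).
  r[X,Y] = 5 / (2.8723 · 2.9439) = 5 / 8.4558 = 0.5913
  r[X,Z] = 4.1667 / (2.8723 · 2.3805) = 4.1667 / 6.8374 = 0.6094
  r[Y,Y] = 1 (diagonal).
  r[Y,Z] = 3 / (2.9439 · 2.3805) = 3 / 7.0079 = 0.4281
  r[Z,Z] = 1 (diagonal).

R is symmetric with unit diagonal. Assembling:

R = [[1, 0.5913, 0.6094],
 [0.5913, 1, 0.4281],
 [0.6094, 0.4281, 1]]


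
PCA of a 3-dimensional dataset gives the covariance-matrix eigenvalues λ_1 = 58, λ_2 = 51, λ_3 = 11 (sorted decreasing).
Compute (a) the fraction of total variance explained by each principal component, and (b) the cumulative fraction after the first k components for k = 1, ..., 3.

Step 1 — total variance = trace(Sigma) = Σ λ_i = 58 + 51 + 11 = 120.

Step 2 — fraction explained by component i = λ_i / Σ λ:
  PC1: 58/120 = 0.4833
  PC2: 51/120 = 0.425
  PC3: 11/120 = 0.0917

Step 3 — cumulative fraction after k components = (λ_1 + ... + λ_k) / Σ λ:
  k = 1: 58/120 = 0.4833
  k = 2: (58 + 51)/120 = 109/120 = 0.9083
  k = 3: (58 + 51 + 11)/120 = 120/120 = 1

Summary (fraction, with percent):

explained: PC1 0.4833 (48.33%), PC2 0.425 (42.5%), PC3 0.0917 (9.17%);  cumulative: 0.4833, 0.9083, 1


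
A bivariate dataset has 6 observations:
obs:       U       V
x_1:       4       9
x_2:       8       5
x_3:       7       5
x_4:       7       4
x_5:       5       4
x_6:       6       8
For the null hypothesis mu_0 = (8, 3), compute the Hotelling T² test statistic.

Step 1 — sample mean vector:
  mean(U) = (4 + 8 + 7 + 7 + 5 + 6) / 6 = 37/6 = 6.1667
  mean(V) = (9 + 5 + 5 + 4 + 4 + 8) / 6 = 35/6 = 5.8333
  x̄ = (6.1667, 5.8333),  deviation x̄ - mu_0 = (6.1667, 5.8333) - (8, 3) = (-1.8333, 2.8333).

Step 2 — sample covariance matrix, S[i,j] = (1/(n-1)) · Σ_k (x_{k,i} - mean_i) · (x_{k,j} - mean_j), divisor n-1 = 5:
  S[U,U] = ((-2.1667)·(-2.1667) + (1.8333)·(1.8333) + (0.8333)·(0.8333) + (0.8333)·(0.8333) + (-1.1667)·(-1.1667) + (-0.1667)·(-0.1667)) / 5 = 10.8333/5 = 2.1667
  S[U,V] = ((-2.1667)·(3.1667) + (1.8333)·(-0.8333) + (0.8333)·(-0.8333) + (0.8333)·(-1.8333) + (-1.1667)·(-1.8333) + (-0.1667)·(2.1667)) / 5 = -8.8333/5 = -1.7667
  S[V,V] = ((3.1667)·(3.1667) + (-0.8333)·(-0.8333) + (-0.8333)·(-0.8333) + (-1.8333)·(-1.8333) + (-1.8333)·(-1.8333) + (2.1667)·(2.1667)) / 5 = 22.8333/5 = 4.5667
  S = [[2.1667, -1.7667],
 [-1.7667, 4.5667]].

Step 3 — invert S. det(S) = 2.1667·4.5667 - (-1.7667)² = 6.7733.
  S^{-1} = (1/det) · [[d, -b], [-b, a]] = [[0.6742, 0.2608],
 [0.2608, 0.3199]].

Step 4 — quadratic form (x̄ - mu_0)^T · S^{-1} · (x̄ - mu_0):
  S^{-1} · (x̄ - mu_0) = (-0.497, 0.4281),
  (x̄ - mu_0)^T · [...] = (-1.8333)·(-0.497) + (2.8333)·(0.4281) = 2.1243.

Step 5 — scale by n: T² = 6 · 2.1243 = 12.7461.

T² ≈ 12.7461


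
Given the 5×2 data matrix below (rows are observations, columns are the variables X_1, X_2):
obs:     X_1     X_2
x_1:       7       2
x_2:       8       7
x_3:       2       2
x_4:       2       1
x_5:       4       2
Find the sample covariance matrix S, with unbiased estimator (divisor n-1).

Step 1 — column means:
  mean(X_1) = (7 + 8 + 2 + 2 + 4) / 5 = 23/5 = 4.6
  mean(X_2) = (2 + 7 + 2 + 1 + 2) / 5 = 14/5 = 2.8

Step 2 — sample covariance S[i,j] = (1/(n-1)) · Σ_k (x_{k,i} - mean_i) · (x_{k,j} - mean_j), with n-1 = 4.
  S[X_1,X_1] = ((2.4)·(2.4) + (3.4)·(3.4) + (-2.6)·(-2.6) + (-2.6)·(-2.6) + (-0.6)·(-0.6)) / 4 = 31.2/4 = 7.8
  S[X_1,X_2] = ((2.4)·(-0.8) + (3.4)·(4.2) + (-2.6)·(-0.8) + (-2.6)·(-1.8) + (-0.6)·(-0.8)) / 4 = 19.6/4 = 4.9
  S[X_2,X_2] = ((-0.8)·(-0.8) + (4.2)·(4.2) + (-0.8)·(-0.8) + (-1.8)·(-1.8) + (-0.8)·(-0.8)) / 4 = 22.8/4 = 5.7

S is symmetric (S[j,i] = S[i,j]). Assembling:

S = [[7.8, 4.9],
 [4.9, 5.7]]


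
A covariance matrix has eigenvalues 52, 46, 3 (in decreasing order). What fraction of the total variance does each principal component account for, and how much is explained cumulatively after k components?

Step 1 — total variance = trace(Sigma) = Σ λ_i = 52 + 46 + 3 = 101.

Step 2 — fraction explained by component i = λ_i / Σ λ:
  PC1: 52/101 = 0.5149
  PC2: 46/101 = 0.4554
  PC3: 3/101 = 0.0297

Step 3 — cumulative fraction after k components = (λ_1 + ... + λ_k) / Σ λ:
  k = 1: 52/101 = 0.5149
  k = 2: (52 + 46)/101 = 98/101 = 0.9703
  k = 3: (52 + 46 + 3)/101 = 101/101 = 1

Summary (fraction, with percent):

explained: PC1 0.5149 (51.49%), PC2 0.4554 (45.54%), PC3 0.0297 (2.97%);  cumulative: 0.5149, 0.9703, 1


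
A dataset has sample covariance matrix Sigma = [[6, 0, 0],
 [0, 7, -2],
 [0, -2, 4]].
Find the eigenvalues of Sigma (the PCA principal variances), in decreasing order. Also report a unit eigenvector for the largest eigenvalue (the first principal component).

Step 1 — characteristic polynomial p(λ) = det(λI - Sigma) = λ³ - tr·λ² + c_1·λ - det, where tr = trace, c_1 = sum of the principal 2×2 minors, det = det(Sigma):
  tr = 6 + 7 + 4 = 17,
  c_1 = (6·7 - (0)²) + (6·4 - (0)²) + (7·4 - (-2)²) = 42 + 24 + 24 = 90,
  det = 6·(7·4 - (-2)²) - (0)·((0)·4 - (-2)·(0)) + (0)·((0)·(-2) - 7·(0)) = 6·(24) - (0)·(0) + (0)·(0) = 144.
  So p(λ) = λ³ - 17λ² + 90λ - 144.
Step 2 — look for an integer root (rational root theorem: any rational root is an integer divisor of 144). Testing λ = 3:
  p(3) = 27 - 153 + 270 - 144 = 0  ✓
  Dividing out (λ - 3): p(λ) = (λ - 3)(λ² - 14λ + 48).
Step 3 — remaining eigenvalues from the quadratic λ² - 14λ + 48 = 0:
  Δ = 14² - 4·48 = 196 - 192 = 4,  λ = (14 ± √4)/2 = (14 ± 2)/2 = 8 or 6.
  Sorted: λ_1 = 8,  λ_2 = 6,  λ_3 = 3  (check: sum = 17 = tr ✓).

Step 4 — unit eigenvector for λ_1 = 8: v spans the null space of (Sigma - λ_1 I), whose rows are
  r_1 = (-2, 0, 0),  r_2 = (0, -1, -2),  r_3 = (0, -2, -4).
  v is orthogonal to every row, so take v ∝ r_1 × r_2 = ((0)·(-2) - (0)·(-1), (0)·(0) - (-2)·(-2), (-2)·(-1) - (0)·(0)) = (0, -4, 2).
  Rescale (divide by 2; multiply by -1 so the first nonzero entry is positive): u = (0, 2, -1).
  ||u|| = √((0)² + (2)² + (-1)²) = √(5) ≈ 2.2361,  v_1 = u/||u|| ≈ (0, 0.8944, -0.4472) (||v_1|| = 1).

λ_1 = 8,  λ_2 = 6,  λ_3 = 3;  v_1 ≈ (0, 0.8944, -0.4472)


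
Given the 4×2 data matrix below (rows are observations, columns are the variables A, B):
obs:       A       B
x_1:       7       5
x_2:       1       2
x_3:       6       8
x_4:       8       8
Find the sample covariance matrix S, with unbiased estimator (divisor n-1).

Step 1 — column means:
  mean(A) = (7 + 1 + 6 + 8) / 4 = 22/4 = 5.5
  mean(B) = (5 + 2 + 8 + 8) / 4 = 23/4 = 5.75

Step 2 — sample covariance S[i,j] = (1/(n-1)) · Σ_k (x_{k,i} - mean_i) · (x_{k,j} - mean_j), with n-1 = 3.
  S[A,A] = ((1.5)·(1.5) + (-4.5)·(-4.5) + (0.5)·(0.5) + (2.5)·(2.5)) / 3 = 29/3 = 9.6667
  S[A,B] = ((1.5)·(-0.75) + (-4.5)·(-3.75) + (0.5)·(2.25) + (2.5)·(2.25)) / 3 = 22.5/3 = 7.5
  S[B,B] = ((-0.75)·(-0.75) + (-3.75)·(-3.75) + (2.25)·(2.25) + (2.25)·(2.25)) / 3 = 24.75/3 = 8.25

S is symmetric (S[j,i] = S[i,j]). Assembling:

S = [[9.6667, 7.5],
 [7.5, 8.25]]


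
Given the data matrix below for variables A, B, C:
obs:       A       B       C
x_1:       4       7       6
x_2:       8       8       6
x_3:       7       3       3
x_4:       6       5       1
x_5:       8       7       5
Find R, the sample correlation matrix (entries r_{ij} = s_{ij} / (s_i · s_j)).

Step 1 — column means:
  mean(A) = (4 + 8 + 7 + 6 + 8) / 5 = 33/5 = 6.6
  mean(B) = (7 + 8 + 3 + 5 + 7) / 5 = 30/5 = 6
  mean(C) = (6 + 6 + 3 + 1 + 5) / 5 = 21/5 = 4.2

Step 2 — sample variances and covariances s[i,j] = (1/(n-1)) · Σ_k (x_{k,i} - mean_i) · (x_{k,j} - mean_j), with n-1 = 4:
  s[A,A] = ((-2.6)·(-2.6) + (1.4)·(1.4) + (0.4)·(0.4) + (-0.6)·(-0.6) + (1.4)·(1.4)) / 4 = 11.2/4 = 2.8
  s[A,B] = ((-2.6)·(1) + (1.4)·(2) + (0.4)·(-3) + (-0.6)·(-1) + (1.4)·(1)) / 4 = 1/4 = 0.25
  s[A,C] = ((-2.6)·(1.8) + (1.4)·(1.8) + (0.4)·(-1.2) + (-0.6)·(-3.2) + (1.4)·(0.8)) / 4 = 0.4/4 = 0.1
  s[B,B] = ((1)·(1) + (2)·(2) + (-3)·(-3) + (-1)·(-1) + (1)·(1)) / 4 = 16/4 = 4
  s[B,C] = ((1)·(1.8) + (2)·(1.8) + (-3)·(-1.2) + (-1)·(-3.2) + (1)·(0.8)) / 4 = 13/4 = 3.25
  s[C,C] = ((1.8)·(1.8) + (1.8)·(1.8) + (-1.2)·(-1.2) + (-3.2)·(-3.2) + (0.8)·(0.8)) / 4 = 18.8/4 = 4.7
  Sample standard deviations s_i = √(s[i,i]):
  s(A) = √(2.8) = 1.6733
  s(B) = √(4) = 2
  s(C) = √(4.7) = 2.1679

Step 3 — r_{ij} = s_{ij} / (s_i · s_j):
  r[A,A] = 1 (diagonal).
  r[A,B] = 0.25 / (1.6733 · 2) = 0.25 / 3.3466 = 0.0747
  r[A,C] = 0.1 / (1.6733 · 2.1679) = 0.1 / 3.6277 = 0.0276
  r[B,B] = 1 (diagonal).
  r[B,C] = 3.25 / (2 · 2.1679) = 3.25 / 4.3359 = 0.7496
  r[C,C] = 1 (diagonal).

R is symmetric with unit diagonal. Assembling:

R = [[1, 0.0747, 0.0276],
 [0.0747, 1, 0.7496],
 [0.0276, 0.7496, 1]]


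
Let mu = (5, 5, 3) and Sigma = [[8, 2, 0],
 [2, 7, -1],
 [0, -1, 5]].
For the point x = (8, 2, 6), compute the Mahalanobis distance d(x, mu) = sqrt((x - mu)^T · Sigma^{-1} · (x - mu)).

Step 1 — centre the observation: (x - mu) = (3, -3, 3).

Step 2 — invert Sigma (cofactor / det for 3×3, or solve directly):
  Sigma^{-1} = [[0.1349, -0.0397, -0.0079],
 [-0.0397, 0.1587, 0.0317],
 [-0.0079, 0.0317, 0.2063]].

Step 3 — form the quadratic (x - mu)^T · Sigma^{-1} · (x - mu):
  Sigma^{-1} · (x - mu) = (0.5, -0.5, 0.5).
  (x - mu)^T · [Sigma^{-1} · (x - mu)] = (3)·(0.5) + (-3)·(-0.5) + (3)·(0.5) = 4.5.

Step 4 — take square root: d = √(4.5) ≈ 2.1213.

d(x, mu) = √(4.5) ≈ 2.1213


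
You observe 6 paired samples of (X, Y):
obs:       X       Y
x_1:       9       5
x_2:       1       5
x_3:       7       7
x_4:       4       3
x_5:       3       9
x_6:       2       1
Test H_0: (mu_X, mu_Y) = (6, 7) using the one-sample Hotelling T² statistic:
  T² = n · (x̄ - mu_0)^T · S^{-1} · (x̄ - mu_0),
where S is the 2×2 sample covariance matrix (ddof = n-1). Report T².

Step 1 — sample mean vector:
  mean(X) = (9 + 1 + 7 + 4 + 3 + 2) / 6 = 26/6 = 4.3333
  mean(Y) = (5 + 5 + 7 + 3 + 9 + 1) / 6 = 30/6 = 5
  x̄ = (4.3333, 5),  deviation x̄ - mu_0 = (4.3333, 5) - (6, 7) = (-1.6667, -2).

Step 2 — sample covariance matrix, S[i,j] = (1/(n-1)) · Σ_k (x_{k,i} - mean_i) · (x_{k,j} - mean_j), divisor n-1 = 5:
  S[X,X] = ((4.6667)·(4.6667) + (-3.3333)·(-3.3333) + (2.6667)·(2.6667) + (-0.3333)·(-0.3333) + (-1.3333)·(-1.3333) + (-2.3333)·(-2.3333)) / 5 = 47.3333/5 = 9.4667
  S[X,Y] = ((4.6667)·(0) + (-3.3333)·(0) + (2.6667)·(2) + (-0.3333)·(-2) + (-1.3333)·(4) + (-2.3333)·(-4)) / 5 = 10/5 = 2
  S[Y,Y] = ((0)·(0) + (0)·(0) + (2)·(2) + (-2)·(-2) + (4)·(4) + (-4)·(-4)) / 5 = 40/5 = 8
  S = [[9.4667, 2],
 [2, 8]].

Step 3 — invert S. det(S) = 9.4667·8 - (2)² = 71.7333.
  S^{-1} = (1/det) · [[d, -b], [-b, a]] = [[0.1115, -0.0279],
 [-0.0279, 0.132]].

Step 4 — quadratic form (x̄ - mu_0)^T · S^{-1} · (x̄ - mu_0):
  S^{-1} · (x̄ - mu_0) = (-0.1301, -0.2175),
  (x̄ - mu_0)^T · [...] = (-1.6667)·(-0.1301) + (-2)·(-0.2175) = 0.6518.

Step 5 — scale by n: T² = 6 · 0.6518 = 3.9108.

T² ≈ 3.9108


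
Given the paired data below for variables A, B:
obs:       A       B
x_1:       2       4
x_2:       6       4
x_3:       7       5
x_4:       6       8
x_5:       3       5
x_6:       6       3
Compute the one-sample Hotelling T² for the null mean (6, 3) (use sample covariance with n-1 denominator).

Step 1 — sample mean vector:
  mean(A) = (2 + 6 + 7 + 6 + 3 + 6) / 6 = 30/6 = 5
  mean(B) = (4 + 4 + 5 + 8 + 5 + 3) / 6 = 29/6 = 4.8333
  x̄ = (5, 4.8333),  deviation x̄ - mu_0 = (5, 4.8333) - (6, 3) = (-1, 1.8333).

Step 2 — sample covariance matrix, S[i,j] = (1/(n-1)) · Σ_k (x_{k,i} - mean_i) · (x_{k,j} - mean_j), divisor n-1 = 5:
  S[A,A] = ((-3)·(-3) + (1)·(1) + (2)·(2) + (1)·(1) + (-2)·(-2) + (1)·(1)) / 5 = 20/5 = 4
  S[A,B] = ((-3)·(-0.8333) + (1)·(-0.8333) + (2)·(0.1667) + (1)·(3.1667) + (-2)·(0.1667) + (1)·(-1.8333)) / 5 = 3/5 = 0.6
  S[B,B] = ((-0.8333)·(-0.8333) + (-0.8333)·(-0.8333) + (0.1667)·(0.1667) + (3.1667)·(3.1667) + (0.1667)·(0.1667) + (-1.8333)·(-1.8333)) / 5 = 14.8333/5 = 2.9667
  S = [[4, 0.6],
 [0.6, 2.9667]].

Step 3 — invert S. det(S) = 4·2.9667 - (0.6)² = 11.5067.
  S^{-1} = (1/det) · [[d, -b], [-b, a]] = [[0.2578, -0.0521],
 [-0.0521, 0.3476]].

Step 4 — quadratic form (x̄ - mu_0)^T · S^{-1} · (x̄ - mu_0):
  S^{-1} · (x̄ - mu_0) = (-0.3534, 0.6895),
  (x̄ - mu_0)^T · [...] = (-1)·(-0.3534) + (1.8333)·(0.6895) = 1.6174.

Step 5 — scale by n: T² = 6 · 1.6174 = 9.7045.

T² ≈ 9.7045


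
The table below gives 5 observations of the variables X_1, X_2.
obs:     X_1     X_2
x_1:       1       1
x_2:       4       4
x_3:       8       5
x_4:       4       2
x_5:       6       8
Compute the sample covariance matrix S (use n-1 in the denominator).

Step 1 — column means:
  mean(X_1) = (1 + 4 + 8 + 4 + 6) / 5 = 23/5 = 4.6
  mean(X_2) = (1 + 4 + 5 + 2 + 8) / 5 = 20/5 = 4

Step 2 — sample covariance S[i,j] = (1/(n-1)) · Σ_k (x_{k,i} - mean_i) · (x_{k,j} - mean_j), with n-1 = 4.
  S[X_1,X_1] = ((-3.6)·(-3.6) + (-0.6)·(-0.6) + (3.4)·(3.4) + (-0.6)·(-0.6) + (1.4)·(1.4)) / 4 = 27.2/4 = 6.8
  S[X_1,X_2] = ((-3.6)·(-3) + (-0.6)·(0) + (3.4)·(1) + (-0.6)·(-2) + (1.4)·(4)) / 4 = 21/4 = 5.25
  S[X_2,X_2] = ((-3)·(-3) + (0)·(0) + (1)·(1) + (-2)·(-2) + (4)·(4)) / 4 = 30/4 = 7.5

S is symmetric (S[j,i] = S[i,j]). Assembling:

S = [[6.8, 5.25],
 [5.25, 7.5]]


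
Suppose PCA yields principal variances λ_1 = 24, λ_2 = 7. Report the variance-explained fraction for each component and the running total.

Step 1 — total variance = trace(Sigma) = Σ λ_i = 24 + 7 = 31.

Step 2 — fraction explained by component i = λ_i / Σ λ:
  PC1: 24/31 = 0.7742
  PC2: 7/31 = 0.2258

Step 3 — cumulative fraction after k components = (λ_1 + ... + λ_k) / Σ λ:
  k = 1: 24/31 = 0.7742
  k = 2: (24 + 7)/31 = 31/31 = 1

Summary (fraction, with percent):

explained: PC1 0.7742 (77.42%), PC2 0.2258 (22.58%);  cumulative: 0.7742, 1


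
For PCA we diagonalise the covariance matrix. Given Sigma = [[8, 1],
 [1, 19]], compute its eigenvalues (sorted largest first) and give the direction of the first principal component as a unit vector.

Step 1 — characteristic polynomial of 2×2 Sigma:
  det(Sigma - λI) = λ² - trace · λ + det = 0.
  trace = 8 + 19 = 27, det = 8·19 - (1)² = 151.
Step 2 — discriminant:
  Δ = trace² - 4·det = 729 - 604 = 125.
Step 3 — eigenvalues:
  λ = (trace ± √Δ)/2 = (27 ± 11.1803)/2,
  λ_1 = 19.0902,  λ_2 = 7.9098.

Step 4 — unit eigenvector for λ_1: solve (Sigma - λ_1 I)v = 0. First row:
  (8 - 19.0902)·v_x + (1)·v_y = 0, i.e. (-11.0902)·v_x + (1)·v_y = 0,
  so v ∝ (b, λ_1 - a) = (1, 11.0902) = u.
  ||u|| = √((1)² + (11.0902)²) = √(123.9919) ≈ 11.1352,
  v_1 = u/||u|| ≈ (0.0898, 0.996) (||v_1|| = 1).

λ_1 = 19.0902,  λ_2 = 7.9098;  v_1 ≈ (0.0898, 0.996)


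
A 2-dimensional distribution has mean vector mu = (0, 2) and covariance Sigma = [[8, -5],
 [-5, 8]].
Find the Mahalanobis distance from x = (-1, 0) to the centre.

Step 1 — centre the observation: (x - mu) = (-1, -2).

Step 2 — invert Sigma. det(Sigma) = 8·8 - (-5)² = 39.
  Sigma^{-1} = (1/det) · [[d, -b], [-b, a]] = [[0.2051, 0.1282],
 [0.1282, 0.2051]].

Step 3 — form the quadratic (x - mu)^T · Sigma^{-1} · (x - mu):
  Sigma^{-1} · (x - mu) = (-0.4615, -0.5385).
  (x - mu)^T · [Sigma^{-1} · (x - mu)] = (-1)·(-0.4615) + (-2)·(-0.5385) = 1.5385.

Step 4 — take square root: d = √(1.5385) ≈ 1.2403.

d(x, mu) = √(1.5385) ≈ 1.2403


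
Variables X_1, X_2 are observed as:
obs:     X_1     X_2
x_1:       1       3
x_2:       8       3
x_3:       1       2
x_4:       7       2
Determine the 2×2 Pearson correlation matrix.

Step 1 — column means:
  mean(X_1) = (1 + 8 + 1 + 7) / 4 = 17/4 = 4.25
  mean(X_2) = (3 + 3 + 2 + 2) / 4 = 10/4 = 2.5

Step 2 — sample variances and covariances s[i,j] = (1/(n-1)) · Σ_k (x_{k,i} - mean_i) · (x_{k,j} - mean_j), with n-1 = 3:
  s[X_1,X_1] = ((-3.25)·(-3.25) + (3.75)·(3.75) + (-3.25)·(-3.25) + (2.75)·(2.75)) / 3 = 42.75/3 = 14.25
  s[X_1,X_2] = ((-3.25)·(0.5) + (3.75)·(0.5) + (-3.25)·(-0.5) + (2.75)·(-0.5)) / 3 = 0.5/3 = 0.1667
  s[X_2,X_2] = ((0.5)·(0.5) + (0.5)·(0.5) + (-0.5)·(-0.5) + (-0.5)·(-0.5)) / 3 = 1/3 = 0.3333
  Sample standard deviations s_i = √(s[i,i]):
  s(X_1) = √(14.25) = 3.7749
  s(X_2) = √(0.3333) = 0.5774

Step 3 — r_{ij} = s_{ij} / (s_i · s_j):
  r[X_1,X_1] = 1 (diagonal).
  r[X_1,X_2] = 0.1667 / (3.7749 · 0.5774) = 0.1667 / 2.1794 = 0.0765
  r[X_2,X_2] = 1 (diagonal).

R is symmetric with unit diagonal. Assembling:

R = [[1, 0.0765],
 [0.0765, 1]]


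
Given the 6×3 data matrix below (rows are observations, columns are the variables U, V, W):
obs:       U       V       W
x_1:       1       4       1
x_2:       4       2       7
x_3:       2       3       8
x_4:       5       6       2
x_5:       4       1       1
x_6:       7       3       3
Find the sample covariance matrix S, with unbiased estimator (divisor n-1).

Step 1 — column means:
  mean(U) = (1 + 4 + 2 + 5 + 4 + 7) / 6 = 23/6 = 3.8333
  mean(V) = (4 + 2 + 3 + 6 + 1 + 3) / 6 = 19/6 = 3.1667
  mean(W) = (1 + 7 + 8 + 2 + 1 + 3) / 6 = 22/6 = 3.6667

Step 2 — sample covariance S[i,j] = (1/(n-1)) · Σ_k (x_{k,i} - mean_i) · (x_{k,j} - mean_j), with n-1 = 5.
  S[U,U] = ((-2.8333)·(-2.8333) + (0.1667)·(0.1667) + (-1.8333)·(-1.8333) + (1.1667)·(1.1667) + (0.1667)·(0.1667) + (3.1667)·(3.1667)) / 5 = 22.8333/5 = 4.5667
  S[U,V] = ((-2.8333)·(0.8333) + (0.1667)·(-1.1667) + (-1.8333)·(-0.1667) + (1.1667)·(2.8333) + (0.1667)·(-2.1667) + (3.1667)·(-0.1667)) / 5 = 0.1667/5 = 0.0333
  S[U,W] = ((-2.8333)·(-2.6667) + (0.1667)·(3.3333) + (-1.8333)·(4.3333) + (1.1667)·(-1.6667) + (0.1667)·(-2.6667) + (3.1667)·(-0.6667)) / 5 = -4.3333/5 = -0.8667
  S[V,V] = ((0.8333)·(0.8333) + (-1.1667)·(-1.1667) + (-0.1667)·(-0.1667) + (2.8333)·(2.8333) + (-2.1667)·(-2.1667) + (-0.1667)·(-0.1667)) / 5 = 14.8333/5 = 2.9667
  S[V,W] = ((0.8333)·(-2.6667) + (-1.1667)·(3.3333) + (-0.1667)·(4.3333) + (2.8333)·(-1.6667) + (-2.1667)·(-2.6667) + (-0.1667)·(-0.6667)) / 5 = -5.6667/5 = -1.1333
  S[W,W] = ((-2.6667)·(-2.6667) + (3.3333)·(3.3333) + (4.3333)·(4.3333) + (-1.6667)·(-1.6667) + (-2.6667)·(-2.6667) + (-0.6667)·(-0.6667)) / 5 = 47.3333/5 = 9.4667

S is symmetric (S[j,i] = S[i,j]). Assembling:

S = [[4.5667, 0.0333, -0.8667],
 [0.0333, 2.9667, -1.1333],
 [-0.8667, -1.1333, 9.4667]]
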